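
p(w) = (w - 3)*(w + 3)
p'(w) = 2*w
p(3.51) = 3.32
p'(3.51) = 7.02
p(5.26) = 18.67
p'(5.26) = 10.52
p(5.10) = 17.01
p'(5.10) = 10.20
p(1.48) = -6.81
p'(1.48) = 2.96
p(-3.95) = 6.60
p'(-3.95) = -7.90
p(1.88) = -5.47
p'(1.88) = 3.76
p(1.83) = -5.65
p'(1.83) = 3.66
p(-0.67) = -8.55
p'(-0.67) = -1.34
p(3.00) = 0.00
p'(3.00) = 6.00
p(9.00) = 72.00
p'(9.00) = 18.00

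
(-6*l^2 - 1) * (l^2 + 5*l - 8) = -6*l^4 - 30*l^3 + 47*l^2 - 5*l + 8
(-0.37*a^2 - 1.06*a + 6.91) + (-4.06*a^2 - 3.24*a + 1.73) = -4.43*a^2 - 4.3*a + 8.64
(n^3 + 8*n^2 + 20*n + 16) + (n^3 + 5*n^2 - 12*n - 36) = 2*n^3 + 13*n^2 + 8*n - 20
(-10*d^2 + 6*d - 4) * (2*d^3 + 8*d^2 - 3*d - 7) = -20*d^5 - 68*d^4 + 70*d^3 + 20*d^2 - 30*d + 28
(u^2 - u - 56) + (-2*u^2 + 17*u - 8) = -u^2 + 16*u - 64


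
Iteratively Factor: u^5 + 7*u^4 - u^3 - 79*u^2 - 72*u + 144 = (u - 1)*(u^4 + 8*u^3 + 7*u^2 - 72*u - 144) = (u - 1)*(u + 3)*(u^3 + 5*u^2 - 8*u - 48) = (u - 1)*(u + 3)*(u + 4)*(u^2 + u - 12) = (u - 3)*(u - 1)*(u + 3)*(u + 4)*(u + 4)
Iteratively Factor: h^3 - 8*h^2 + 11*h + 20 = (h - 5)*(h^2 - 3*h - 4) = (h - 5)*(h + 1)*(h - 4)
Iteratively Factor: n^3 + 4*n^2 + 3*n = (n + 3)*(n^2 + n) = (n + 1)*(n + 3)*(n)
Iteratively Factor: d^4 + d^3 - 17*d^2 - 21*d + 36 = (d - 1)*(d^3 + 2*d^2 - 15*d - 36) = (d - 4)*(d - 1)*(d^2 + 6*d + 9) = (d - 4)*(d - 1)*(d + 3)*(d + 3)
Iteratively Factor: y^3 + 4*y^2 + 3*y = (y)*(y^2 + 4*y + 3) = y*(y + 1)*(y + 3)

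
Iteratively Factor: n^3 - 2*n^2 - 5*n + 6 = (n - 1)*(n^2 - n - 6) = (n - 1)*(n + 2)*(n - 3)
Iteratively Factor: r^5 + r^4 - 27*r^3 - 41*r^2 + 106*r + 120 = (r + 4)*(r^4 - 3*r^3 - 15*r^2 + 19*r + 30) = (r + 3)*(r + 4)*(r^3 - 6*r^2 + 3*r + 10) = (r - 2)*(r + 3)*(r + 4)*(r^2 - 4*r - 5) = (r - 5)*(r - 2)*(r + 3)*(r + 4)*(r + 1)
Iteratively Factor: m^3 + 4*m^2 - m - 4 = (m + 1)*(m^2 + 3*m - 4) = (m - 1)*(m + 1)*(m + 4)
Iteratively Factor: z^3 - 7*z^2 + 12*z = (z)*(z^2 - 7*z + 12) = z*(z - 4)*(z - 3)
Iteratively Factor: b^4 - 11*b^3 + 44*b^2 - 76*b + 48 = (b - 3)*(b^3 - 8*b^2 + 20*b - 16) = (b - 3)*(b - 2)*(b^2 - 6*b + 8) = (b - 3)*(b - 2)^2*(b - 4)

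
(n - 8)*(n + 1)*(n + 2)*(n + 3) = n^4 - 2*n^3 - 37*n^2 - 82*n - 48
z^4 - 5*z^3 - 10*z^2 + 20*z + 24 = (z - 6)*(z - 2)*(z + 1)*(z + 2)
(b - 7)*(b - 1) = b^2 - 8*b + 7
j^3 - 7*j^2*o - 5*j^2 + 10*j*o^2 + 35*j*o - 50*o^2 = (j - 5)*(j - 5*o)*(j - 2*o)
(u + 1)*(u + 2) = u^2 + 3*u + 2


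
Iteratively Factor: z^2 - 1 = (z - 1)*(z + 1)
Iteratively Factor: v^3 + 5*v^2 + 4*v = (v + 1)*(v^2 + 4*v) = v*(v + 1)*(v + 4)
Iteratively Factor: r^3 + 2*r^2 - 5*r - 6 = (r + 1)*(r^2 + r - 6) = (r - 2)*(r + 1)*(r + 3)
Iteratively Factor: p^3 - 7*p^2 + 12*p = (p - 3)*(p^2 - 4*p) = p*(p - 3)*(p - 4)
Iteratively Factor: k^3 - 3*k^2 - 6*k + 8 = (k - 1)*(k^2 - 2*k - 8) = (k - 1)*(k + 2)*(k - 4)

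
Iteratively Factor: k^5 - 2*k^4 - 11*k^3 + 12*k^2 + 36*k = (k + 2)*(k^4 - 4*k^3 - 3*k^2 + 18*k) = (k - 3)*(k + 2)*(k^3 - k^2 - 6*k) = k*(k - 3)*(k + 2)*(k^2 - k - 6) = k*(k - 3)*(k + 2)^2*(k - 3)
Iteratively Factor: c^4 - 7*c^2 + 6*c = (c + 3)*(c^3 - 3*c^2 + 2*c) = c*(c + 3)*(c^2 - 3*c + 2) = c*(c - 2)*(c + 3)*(c - 1)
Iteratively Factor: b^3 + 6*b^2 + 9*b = (b + 3)*(b^2 + 3*b) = (b + 3)^2*(b)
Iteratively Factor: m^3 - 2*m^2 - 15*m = (m - 5)*(m^2 + 3*m) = (m - 5)*(m + 3)*(m)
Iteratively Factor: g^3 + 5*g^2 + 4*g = (g)*(g^2 + 5*g + 4) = g*(g + 1)*(g + 4)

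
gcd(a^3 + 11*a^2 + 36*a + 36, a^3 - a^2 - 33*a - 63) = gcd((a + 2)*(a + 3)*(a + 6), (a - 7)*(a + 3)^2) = a + 3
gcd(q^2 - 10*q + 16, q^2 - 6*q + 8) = q - 2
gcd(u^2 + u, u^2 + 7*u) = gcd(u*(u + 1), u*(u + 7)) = u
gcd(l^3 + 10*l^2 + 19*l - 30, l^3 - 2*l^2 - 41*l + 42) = l^2 + 5*l - 6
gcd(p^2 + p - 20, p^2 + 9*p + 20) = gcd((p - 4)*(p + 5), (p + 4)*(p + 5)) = p + 5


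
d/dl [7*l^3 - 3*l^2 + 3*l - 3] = 21*l^2 - 6*l + 3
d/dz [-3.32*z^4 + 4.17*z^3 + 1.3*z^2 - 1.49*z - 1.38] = -13.28*z^3 + 12.51*z^2 + 2.6*z - 1.49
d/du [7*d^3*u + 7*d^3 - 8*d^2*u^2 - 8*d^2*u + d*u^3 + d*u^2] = d*(7*d^2 - 16*d*u - 8*d + 3*u^2 + 2*u)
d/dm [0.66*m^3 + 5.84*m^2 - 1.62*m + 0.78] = 1.98*m^2 + 11.68*m - 1.62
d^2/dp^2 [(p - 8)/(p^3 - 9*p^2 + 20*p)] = 2*(3*p^5 - 75*p^4 + 637*p^3 - 2424*p^2 + 4320*p - 3200)/(p^3*(p^6 - 27*p^5 + 303*p^4 - 1809*p^3 + 6060*p^2 - 10800*p + 8000))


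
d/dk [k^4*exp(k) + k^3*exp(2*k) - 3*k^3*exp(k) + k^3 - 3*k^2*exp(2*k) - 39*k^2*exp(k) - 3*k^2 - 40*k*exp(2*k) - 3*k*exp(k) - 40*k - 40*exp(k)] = k^4*exp(k) + 2*k^3*exp(2*k) + k^3*exp(k) - 3*k^2*exp(2*k) - 48*k^2*exp(k) + 3*k^2 - 86*k*exp(2*k) - 81*k*exp(k) - 6*k - 40*exp(2*k) - 43*exp(k) - 40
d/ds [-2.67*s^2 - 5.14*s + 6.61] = -5.34*s - 5.14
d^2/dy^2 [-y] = 0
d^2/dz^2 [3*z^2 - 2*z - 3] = 6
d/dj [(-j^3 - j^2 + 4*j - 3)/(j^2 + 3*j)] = (-j^4 - 6*j^3 - 7*j^2 + 6*j + 9)/(j^2*(j^2 + 6*j + 9))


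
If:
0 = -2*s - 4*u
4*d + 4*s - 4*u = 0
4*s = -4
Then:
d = 3/2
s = -1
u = 1/2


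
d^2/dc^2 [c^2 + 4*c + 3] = 2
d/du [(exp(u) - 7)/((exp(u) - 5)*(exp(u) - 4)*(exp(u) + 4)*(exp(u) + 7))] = 3*(-exp(4*u) + 8*exp(3*u) + 31*exp(2*u) - 238*exp(u) + 112)*exp(u)/(exp(8*u) + 4*exp(7*u) - 98*exp(6*u) - 268*exp(5*u) + 3593*exp(4*u) + 5504*exp(3*u) - 56096*exp(2*u) - 35840*exp(u) + 313600)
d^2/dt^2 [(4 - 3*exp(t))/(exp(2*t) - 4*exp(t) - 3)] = (-3*exp(4*t) + 4*exp(3*t) - 102*exp(2*t) + 148*exp(t) - 75)*exp(t)/(exp(6*t) - 12*exp(5*t) + 39*exp(4*t) + 8*exp(3*t) - 117*exp(2*t) - 108*exp(t) - 27)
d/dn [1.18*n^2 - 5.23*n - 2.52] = 2.36*n - 5.23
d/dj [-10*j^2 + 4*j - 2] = 4 - 20*j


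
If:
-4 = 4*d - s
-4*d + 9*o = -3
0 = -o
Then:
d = 3/4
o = 0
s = 7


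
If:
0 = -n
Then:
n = 0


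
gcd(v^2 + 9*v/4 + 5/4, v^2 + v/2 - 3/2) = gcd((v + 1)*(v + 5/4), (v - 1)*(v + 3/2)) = 1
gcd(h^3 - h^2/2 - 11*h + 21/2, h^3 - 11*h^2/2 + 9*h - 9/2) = h^2 - 4*h + 3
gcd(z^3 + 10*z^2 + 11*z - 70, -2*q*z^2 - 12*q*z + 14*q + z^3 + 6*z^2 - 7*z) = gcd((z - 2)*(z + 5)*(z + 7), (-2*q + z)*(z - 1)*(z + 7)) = z + 7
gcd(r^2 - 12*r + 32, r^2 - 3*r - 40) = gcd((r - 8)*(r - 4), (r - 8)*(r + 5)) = r - 8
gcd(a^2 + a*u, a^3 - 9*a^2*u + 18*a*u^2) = a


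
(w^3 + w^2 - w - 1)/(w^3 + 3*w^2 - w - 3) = (w + 1)/(w + 3)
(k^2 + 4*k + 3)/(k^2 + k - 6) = (k + 1)/(k - 2)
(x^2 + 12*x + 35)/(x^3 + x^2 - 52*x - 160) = (x + 7)/(x^2 - 4*x - 32)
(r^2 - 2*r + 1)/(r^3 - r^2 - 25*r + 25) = (r - 1)/(r^2 - 25)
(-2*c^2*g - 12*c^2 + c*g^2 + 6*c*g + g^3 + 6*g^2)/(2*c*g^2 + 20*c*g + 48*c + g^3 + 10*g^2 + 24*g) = (-c + g)/(g + 4)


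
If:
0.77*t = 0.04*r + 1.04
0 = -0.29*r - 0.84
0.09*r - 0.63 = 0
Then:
No Solution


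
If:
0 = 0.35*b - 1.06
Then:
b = 3.03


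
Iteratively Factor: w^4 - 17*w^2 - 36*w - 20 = (w + 1)*(w^3 - w^2 - 16*w - 20) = (w - 5)*(w + 1)*(w^2 + 4*w + 4) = (w - 5)*(w + 1)*(w + 2)*(w + 2)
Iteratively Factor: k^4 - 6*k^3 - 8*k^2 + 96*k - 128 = (k + 4)*(k^3 - 10*k^2 + 32*k - 32) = (k - 2)*(k + 4)*(k^2 - 8*k + 16) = (k - 4)*(k - 2)*(k + 4)*(k - 4)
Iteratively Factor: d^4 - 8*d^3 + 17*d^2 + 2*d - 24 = (d - 3)*(d^3 - 5*d^2 + 2*d + 8) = (d - 3)*(d - 2)*(d^2 - 3*d - 4) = (d - 4)*(d - 3)*(d - 2)*(d + 1)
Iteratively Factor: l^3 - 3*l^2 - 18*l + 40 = (l + 4)*(l^2 - 7*l + 10) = (l - 5)*(l + 4)*(l - 2)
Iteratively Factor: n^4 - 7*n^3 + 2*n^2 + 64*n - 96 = (n - 4)*(n^3 - 3*n^2 - 10*n + 24) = (n - 4)^2*(n^2 + n - 6) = (n - 4)^2*(n + 3)*(n - 2)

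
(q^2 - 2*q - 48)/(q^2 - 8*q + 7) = (q^2 - 2*q - 48)/(q^2 - 8*q + 7)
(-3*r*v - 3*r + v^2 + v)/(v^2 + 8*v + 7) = (-3*r + v)/(v + 7)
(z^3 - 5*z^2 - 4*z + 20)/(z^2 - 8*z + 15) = (z^2 - 4)/(z - 3)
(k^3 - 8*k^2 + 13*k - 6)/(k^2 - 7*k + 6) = k - 1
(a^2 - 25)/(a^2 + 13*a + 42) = (a^2 - 25)/(a^2 + 13*a + 42)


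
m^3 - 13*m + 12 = (m - 3)*(m - 1)*(m + 4)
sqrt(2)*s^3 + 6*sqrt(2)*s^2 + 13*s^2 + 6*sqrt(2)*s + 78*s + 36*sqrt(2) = (s + 6)*(s + 6*sqrt(2))*(sqrt(2)*s + 1)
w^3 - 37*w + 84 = (w - 4)*(w - 3)*(w + 7)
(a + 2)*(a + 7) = a^2 + 9*a + 14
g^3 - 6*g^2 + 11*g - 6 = (g - 3)*(g - 2)*(g - 1)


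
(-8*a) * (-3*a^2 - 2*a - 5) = 24*a^3 + 16*a^2 + 40*a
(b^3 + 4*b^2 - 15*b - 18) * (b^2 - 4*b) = b^5 - 31*b^3 + 42*b^2 + 72*b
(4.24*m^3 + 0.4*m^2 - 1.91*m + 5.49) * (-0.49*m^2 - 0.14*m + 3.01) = -2.0776*m^5 - 0.7896*m^4 + 13.6423*m^3 - 1.2187*m^2 - 6.5177*m + 16.5249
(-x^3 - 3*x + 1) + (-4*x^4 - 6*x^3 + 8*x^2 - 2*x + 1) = -4*x^4 - 7*x^3 + 8*x^2 - 5*x + 2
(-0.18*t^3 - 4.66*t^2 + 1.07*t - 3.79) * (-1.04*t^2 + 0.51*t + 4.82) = 0.1872*t^5 + 4.7546*t^4 - 4.357*t^3 - 17.9739*t^2 + 3.2245*t - 18.2678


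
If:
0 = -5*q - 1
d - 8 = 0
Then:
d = 8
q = -1/5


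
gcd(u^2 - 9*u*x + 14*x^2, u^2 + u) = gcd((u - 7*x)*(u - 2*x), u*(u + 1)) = 1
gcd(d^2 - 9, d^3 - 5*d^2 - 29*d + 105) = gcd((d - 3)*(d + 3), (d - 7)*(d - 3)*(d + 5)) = d - 3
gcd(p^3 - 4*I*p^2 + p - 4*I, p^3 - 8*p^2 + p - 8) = p^2 + 1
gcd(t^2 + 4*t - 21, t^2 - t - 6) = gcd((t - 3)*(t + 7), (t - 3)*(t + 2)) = t - 3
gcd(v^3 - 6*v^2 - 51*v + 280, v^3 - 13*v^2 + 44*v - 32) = v - 8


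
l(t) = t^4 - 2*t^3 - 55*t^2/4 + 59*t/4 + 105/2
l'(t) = 4*t^3 - 6*t^2 - 55*t/2 + 59/4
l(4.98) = 153.00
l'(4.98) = 223.02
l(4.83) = 121.85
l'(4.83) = 192.67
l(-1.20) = 20.53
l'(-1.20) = 32.20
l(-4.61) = 339.88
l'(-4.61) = -377.88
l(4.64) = 88.64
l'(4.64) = 157.56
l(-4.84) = 434.53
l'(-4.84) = -446.22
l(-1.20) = 20.53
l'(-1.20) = 32.20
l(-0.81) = 33.02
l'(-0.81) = 30.96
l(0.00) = 52.50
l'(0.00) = 14.75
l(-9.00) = 6825.00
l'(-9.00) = -3139.75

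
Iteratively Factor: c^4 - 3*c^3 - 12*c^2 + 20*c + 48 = (c + 2)*(c^3 - 5*c^2 - 2*c + 24) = (c - 4)*(c + 2)*(c^2 - c - 6) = (c - 4)*(c - 3)*(c + 2)*(c + 2)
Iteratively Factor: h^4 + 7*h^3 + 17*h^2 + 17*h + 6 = (h + 3)*(h^3 + 4*h^2 + 5*h + 2) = (h + 1)*(h + 3)*(h^2 + 3*h + 2) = (h + 1)^2*(h + 3)*(h + 2)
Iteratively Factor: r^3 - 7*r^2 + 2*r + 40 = (r + 2)*(r^2 - 9*r + 20) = (r - 4)*(r + 2)*(r - 5)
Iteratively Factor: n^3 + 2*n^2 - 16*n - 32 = (n + 4)*(n^2 - 2*n - 8) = (n + 2)*(n + 4)*(n - 4)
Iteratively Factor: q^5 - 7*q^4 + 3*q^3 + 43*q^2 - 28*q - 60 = (q - 2)*(q^4 - 5*q^3 - 7*q^2 + 29*q + 30) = (q - 3)*(q - 2)*(q^3 - 2*q^2 - 13*q - 10) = (q - 3)*(q - 2)*(q + 2)*(q^2 - 4*q - 5) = (q - 5)*(q - 3)*(q - 2)*(q + 2)*(q + 1)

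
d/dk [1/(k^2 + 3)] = -2*k/(k^2 + 3)^2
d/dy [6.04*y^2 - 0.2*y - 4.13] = 12.08*y - 0.2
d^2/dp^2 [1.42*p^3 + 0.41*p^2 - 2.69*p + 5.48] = 8.52*p + 0.82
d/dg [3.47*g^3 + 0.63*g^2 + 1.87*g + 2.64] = 10.41*g^2 + 1.26*g + 1.87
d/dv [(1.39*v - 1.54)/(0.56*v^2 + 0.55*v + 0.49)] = (-0.7784*v^2 + 1.7248*v + 1.5281)/(0.3136*v^4 + 0.616*v^3 + 0.8513*v^2 + 0.539*v + 0.2401)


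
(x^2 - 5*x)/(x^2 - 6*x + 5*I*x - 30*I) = x*(x - 5)/(x^2 + x*(-6 + 5*I) - 30*I)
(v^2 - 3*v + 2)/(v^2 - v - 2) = (v - 1)/(v + 1)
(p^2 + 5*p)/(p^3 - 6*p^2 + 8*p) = (p + 5)/(p^2 - 6*p + 8)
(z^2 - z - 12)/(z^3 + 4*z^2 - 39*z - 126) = (z - 4)/(z^2 + z - 42)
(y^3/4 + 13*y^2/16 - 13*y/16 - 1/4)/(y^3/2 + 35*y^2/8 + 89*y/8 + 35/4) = (4*y^3 + 13*y^2 - 13*y - 4)/(2*(4*y^3 + 35*y^2 + 89*y + 70))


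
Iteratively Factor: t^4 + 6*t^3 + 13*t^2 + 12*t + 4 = (t + 1)*(t^3 + 5*t^2 + 8*t + 4) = (t + 1)*(t + 2)*(t^2 + 3*t + 2) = (t + 1)^2*(t + 2)*(t + 2)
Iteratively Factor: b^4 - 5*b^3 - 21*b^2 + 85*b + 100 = (b - 5)*(b^3 - 21*b - 20) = (b - 5)*(b + 1)*(b^2 - b - 20) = (b - 5)^2*(b + 1)*(b + 4)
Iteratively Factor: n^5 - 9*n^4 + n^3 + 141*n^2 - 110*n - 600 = (n - 5)*(n^4 - 4*n^3 - 19*n^2 + 46*n + 120) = (n - 5)*(n + 2)*(n^3 - 6*n^2 - 7*n + 60) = (n - 5)^2*(n + 2)*(n^2 - n - 12) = (n - 5)^2*(n - 4)*(n + 2)*(n + 3)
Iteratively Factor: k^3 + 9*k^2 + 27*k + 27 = (k + 3)*(k^2 + 6*k + 9) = (k + 3)^2*(k + 3)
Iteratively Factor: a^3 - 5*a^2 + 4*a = (a)*(a^2 - 5*a + 4) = a*(a - 1)*(a - 4)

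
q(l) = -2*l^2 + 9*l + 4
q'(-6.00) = 33.00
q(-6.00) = -122.00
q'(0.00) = 9.00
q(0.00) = 4.00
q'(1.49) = 3.04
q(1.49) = 12.97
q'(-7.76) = 40.04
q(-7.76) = -186.28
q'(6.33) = -16.32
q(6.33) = -19.17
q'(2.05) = 0.80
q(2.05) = 14.04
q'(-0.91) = 12.64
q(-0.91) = -5.85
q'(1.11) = 4.56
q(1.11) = 11.53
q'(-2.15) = 17.60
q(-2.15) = -24.60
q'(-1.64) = 15.56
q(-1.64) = -16.14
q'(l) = 9 - 4*l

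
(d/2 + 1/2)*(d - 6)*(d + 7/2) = d^3/2 - 3*d^2/4 - 47*d/4 - 21/2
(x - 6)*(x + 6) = x^2 - 36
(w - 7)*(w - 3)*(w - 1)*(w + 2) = w^4 - 9*w^3 + 9*w^2 + 41*w - 42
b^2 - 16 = (b - 4)*(b + 4)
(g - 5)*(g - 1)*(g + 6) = g^3 - 31*g + 30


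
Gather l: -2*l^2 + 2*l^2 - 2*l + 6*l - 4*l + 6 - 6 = 0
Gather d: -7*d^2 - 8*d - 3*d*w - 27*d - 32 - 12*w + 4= -7*d^2 + d*(-3*w - 35) - 12*w - 28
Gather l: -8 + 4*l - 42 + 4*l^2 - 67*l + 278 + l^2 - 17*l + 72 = 5*l^2 - 80*l + 300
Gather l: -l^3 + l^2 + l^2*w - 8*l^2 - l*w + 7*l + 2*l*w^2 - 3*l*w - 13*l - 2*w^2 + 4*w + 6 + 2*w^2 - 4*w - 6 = -l^3 + l^2*(w - 7) + l*(2*w^2 - 4*w - 6)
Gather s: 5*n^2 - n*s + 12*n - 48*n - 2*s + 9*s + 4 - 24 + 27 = 5*n^2 - 36*n + s*(7 - n) + 7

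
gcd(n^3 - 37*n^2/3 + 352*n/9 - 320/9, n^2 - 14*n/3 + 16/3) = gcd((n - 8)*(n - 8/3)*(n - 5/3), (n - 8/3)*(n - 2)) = n - 8/3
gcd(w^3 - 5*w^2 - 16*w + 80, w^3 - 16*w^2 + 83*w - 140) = w^2 - 9*w + 20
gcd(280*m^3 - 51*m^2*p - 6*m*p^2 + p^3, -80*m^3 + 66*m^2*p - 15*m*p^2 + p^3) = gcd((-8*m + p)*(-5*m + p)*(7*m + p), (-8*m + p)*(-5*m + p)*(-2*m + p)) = 40*m^2 - 13*m*p + p^2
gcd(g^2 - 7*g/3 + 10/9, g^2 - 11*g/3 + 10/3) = g - 5/3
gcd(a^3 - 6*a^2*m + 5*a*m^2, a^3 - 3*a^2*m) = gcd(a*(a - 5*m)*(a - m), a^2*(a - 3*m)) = a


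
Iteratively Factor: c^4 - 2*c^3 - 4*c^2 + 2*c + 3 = (c + 1)*(c^3 - 3*c^2 - c + 3) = (c - 1)*(c + 1)*(c^2 - 2*c - 3) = (c - 3)*(c - 1)*(c + 1)*(c + 1)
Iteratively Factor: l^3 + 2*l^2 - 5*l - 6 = (l + 3)*(l^2 - l - 2) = (l - 2)*(l + 3)*(l + 1)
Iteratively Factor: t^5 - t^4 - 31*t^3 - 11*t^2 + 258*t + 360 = (t - 5)*(t^4 + 4*t^3 - 11*t^2 - 66*t - 72) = (t - 5)*(t + 2)*(t^3 + 2*t^2 - 15*t - 36) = (t - 5)*(t + 2)*(t + 3)*(t^2 - t - 12) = (t - 5)*(t + 2)*(t + 3)^2*(t - 4)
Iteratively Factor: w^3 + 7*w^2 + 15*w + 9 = (w + 1)*(w^2 + 6*w + 9) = (w + 1)*(w + 3)*(w + 3)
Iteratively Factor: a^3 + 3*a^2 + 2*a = (a + 2)*(a^2 + a) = (a + 1)*(a + 2)*(a)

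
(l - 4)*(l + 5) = l^2 + l - 20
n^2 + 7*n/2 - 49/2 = (n - 7/2)*(n + 7)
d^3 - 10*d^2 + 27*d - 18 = (d - 6)*(d - 3)*(d - 1)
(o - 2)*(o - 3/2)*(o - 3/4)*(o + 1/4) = o^4 - 4*o^3 + 73*o^2/16 - 27*o/32 - 9/16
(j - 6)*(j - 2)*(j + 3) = j^3 - 5*j^2 - 12*j + 36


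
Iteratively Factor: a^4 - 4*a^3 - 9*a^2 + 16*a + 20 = (a - 2)*(a^3 - 2*a^2 - 13*a - 10) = (a - 2)*(a + 2)*(a^2 - 4*a - 5) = (a - 2)*(a + 1)*(a + 2)*(a - 5)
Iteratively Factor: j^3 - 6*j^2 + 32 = (j + 2)*(j^2 - 8*j + 16) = (j - 4)*(j + 2)*(j - 4)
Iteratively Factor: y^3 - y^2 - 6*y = (y)*(y^2 - y - 6) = y*(y - 3)*(y + 2)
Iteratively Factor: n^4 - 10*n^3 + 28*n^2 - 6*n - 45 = (n - 3)*(n^3 - 7*n^2 + 7*n + 15) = (n - 5)*(n - 3)*(n^2 - 2*n - 3) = (n - 5)*(n - 3)*(n + 1)*(n - 3)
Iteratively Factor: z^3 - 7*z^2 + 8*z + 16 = (z - 4)*(z^2 - 3*z - 4) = (z - 4)*(z + 1)*(z - 4)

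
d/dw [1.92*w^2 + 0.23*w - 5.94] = 3.84*w + 0.23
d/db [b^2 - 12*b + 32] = 2*b - 12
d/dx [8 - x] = -1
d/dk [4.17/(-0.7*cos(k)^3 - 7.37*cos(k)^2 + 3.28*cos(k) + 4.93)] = (-8.757*cos(k)^2 - 61.4658*cos(k) + 13.6776)*sin(k)/(0.7*cos(k)^3 + 7.37*cos(k)^2 - 3.28*cos(k) - 4.93)^2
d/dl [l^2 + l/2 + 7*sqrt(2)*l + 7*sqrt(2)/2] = 2*l + 1/2 + 7*sqrt(2)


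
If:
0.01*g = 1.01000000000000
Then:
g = 101.00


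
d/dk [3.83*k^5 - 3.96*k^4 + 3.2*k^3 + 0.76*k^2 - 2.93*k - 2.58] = 19.15*k^4 - 15.84*k^3 + 9.6*k^2 + 1.52*k - 2.93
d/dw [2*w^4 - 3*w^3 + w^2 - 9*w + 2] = 8*w^3 - 9*w^2 + 2*w - 9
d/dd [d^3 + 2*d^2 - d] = 3*d^2 + 4*d - 1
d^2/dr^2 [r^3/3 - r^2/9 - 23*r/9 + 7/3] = 2*r - 2/9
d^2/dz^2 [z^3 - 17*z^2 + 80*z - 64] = 6*z - 34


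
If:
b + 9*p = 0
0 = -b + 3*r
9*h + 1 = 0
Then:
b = 3*r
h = -1/9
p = -r/3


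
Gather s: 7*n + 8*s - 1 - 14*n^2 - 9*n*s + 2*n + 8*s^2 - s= -14*n^2 + 9*n + 8*s^2 + s*(7 - 9*n) - 1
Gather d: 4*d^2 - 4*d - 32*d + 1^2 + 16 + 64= 4*d^2 - 36*d + 81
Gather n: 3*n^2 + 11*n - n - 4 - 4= 3*n^2 + 10*n - 8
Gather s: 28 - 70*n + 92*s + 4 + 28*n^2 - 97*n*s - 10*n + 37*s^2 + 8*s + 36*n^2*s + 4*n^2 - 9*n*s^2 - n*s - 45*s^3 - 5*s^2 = 32*n^2 - 80*n - 45*s^3 + s^2*(32 - 9*n) + s*(36*n^2 - 98*n + 100) + 32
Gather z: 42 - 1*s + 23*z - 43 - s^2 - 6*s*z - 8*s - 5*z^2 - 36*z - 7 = -s^2 - 9*s - 5*z^2 + z*(-6*s - 13) - 8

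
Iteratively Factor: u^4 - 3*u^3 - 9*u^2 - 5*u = (u - 5)*(u^3 + 2*u^2 + u) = u*(u - 5)*(u^2 + 2*u + 1) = u*(u - 5)*(u + 1)*(u + 1)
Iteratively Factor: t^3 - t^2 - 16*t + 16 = (t - 1)*(t^2 - 16) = (t - 4)*(t - 1)*(t + 4)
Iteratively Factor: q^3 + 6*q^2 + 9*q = (q)*(q^2 + 6*q + 9) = q*(q + 3)*(q + 3)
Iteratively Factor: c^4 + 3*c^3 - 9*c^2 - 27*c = (c - 3)*(c^3 + 6*c^2 + 9*c) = (c - 3)*(c + 3)*(c^2 + 3*c) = c*(c - 3)*(c + 3)*(c + 3)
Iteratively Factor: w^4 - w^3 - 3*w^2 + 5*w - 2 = (w + 2)*(w^3 - 3*w^2 + 3*w - 1) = (w - 1)*(w + 2)*(w^2 - 2*w + 1) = (w - 1)^2*(w + 2)*(w - 1)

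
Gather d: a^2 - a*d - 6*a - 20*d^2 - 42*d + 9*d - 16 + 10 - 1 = a^2 - 6*a - 20*d^2 + d*(-a - 33) - 7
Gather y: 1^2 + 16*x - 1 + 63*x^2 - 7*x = 63*x^2 + 9*x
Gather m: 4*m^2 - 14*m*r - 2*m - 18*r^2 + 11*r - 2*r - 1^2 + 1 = 4*m^2 + m*(-14*r - 2) - 18*r^2 + 9*r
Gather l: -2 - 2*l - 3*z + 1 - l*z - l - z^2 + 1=l*(-z - 3) - z^2 - 3*z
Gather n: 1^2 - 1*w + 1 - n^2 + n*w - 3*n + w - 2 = -n^2 + n*(w - 3)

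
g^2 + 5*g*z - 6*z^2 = (g - z)*(g + 6*z)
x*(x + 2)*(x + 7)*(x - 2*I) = x^4 + 9*x^3 - 2*I*x^3 + 14*x^2 - 18*I*x^2 - 28*I*x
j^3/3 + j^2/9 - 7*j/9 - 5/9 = (j/3 + 1/3)*(j - 5/3)*(j + 1)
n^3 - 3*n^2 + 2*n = n*(n - 2)*(n - 1)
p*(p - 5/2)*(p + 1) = p^3 - 3*p^2/2 - 5*p/2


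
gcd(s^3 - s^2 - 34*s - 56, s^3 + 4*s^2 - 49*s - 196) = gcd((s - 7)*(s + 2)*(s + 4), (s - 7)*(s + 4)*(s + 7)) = s^2 - 3*s - 28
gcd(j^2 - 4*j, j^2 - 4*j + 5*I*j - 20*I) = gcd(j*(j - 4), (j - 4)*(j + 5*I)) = j - 4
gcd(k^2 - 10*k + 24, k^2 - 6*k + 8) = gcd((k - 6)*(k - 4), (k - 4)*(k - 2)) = k - 4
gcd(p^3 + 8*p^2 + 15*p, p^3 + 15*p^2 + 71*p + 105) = p^2 + 8*p + 15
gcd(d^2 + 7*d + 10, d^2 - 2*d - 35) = d + 5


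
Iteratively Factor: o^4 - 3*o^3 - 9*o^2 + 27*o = (o + 3)*(o^3 - 6*o^2 + 9*o) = (o - 3)*(o + 3)*(o^2 - 3*o) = o*(o - 3)*(o + 3)*(o - 3)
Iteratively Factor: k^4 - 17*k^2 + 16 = (k + 1)*(k^3 - k^2 - 16*k + 16) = (k - 1)*(k + 1)*(k^2 - 16) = (k - 4)*(k - 1)*(k + 1)*(k + 4)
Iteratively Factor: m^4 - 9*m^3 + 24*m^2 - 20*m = (m - 2)*(m^3 - 7*m^2 + 10*m) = (m - 2)^2*(m^2 - 5*m) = (m - 5)*(m - 2)^2*(m)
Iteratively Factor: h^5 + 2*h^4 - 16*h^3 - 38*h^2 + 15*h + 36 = (h - 4)*(h^4 + 6*h^3 + 8*h^2 - 6*h - 9) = (h - 4)*(h + 1)*(h^3 + 5*h^2 + 3*h - 9) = (h - 4)*(h + 1)*(h + 3)*(h^2 + 2*h - 3) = (h - 4)*(h - 1)*(h + 1)*(h + 3)*(h + 3)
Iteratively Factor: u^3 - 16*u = (u)*(u^2 - 16) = u*(u + 4)*(u - 4)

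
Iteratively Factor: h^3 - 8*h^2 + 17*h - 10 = (h - 1)*(h^2 - 7*h + 10) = (h - 2)*(h - 1)*(h - 5)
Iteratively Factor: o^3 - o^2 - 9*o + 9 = (o - 3)*(o^2 + 2*o - 3) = (o - 3)*(o + 3)*(o - 1)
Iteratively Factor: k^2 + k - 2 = (k + 2)*(k - 1)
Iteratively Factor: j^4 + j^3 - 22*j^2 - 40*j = (j + 4)*(j^3 - 3*j^2 - 10*j) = j*(j + 4)*(j^2 - 3*j - 10) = j*(j + 2)*(j + 4)*(j - 5)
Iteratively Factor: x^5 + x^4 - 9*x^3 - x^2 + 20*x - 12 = (x + 3)*(x^4 - 2*x^3 - 3*x^2 + 8*x - 4) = (x - 1)*(x + 3)*(x^3 - x^2 - 4*x + 4) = (x - 1)*(x + 2)*(x + 3)*(x^2 - 3*x + 2) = (x - 1)^2*(x + 2)*(x + 3)*(x - 2)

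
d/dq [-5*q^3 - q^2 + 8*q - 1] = -15*q^2 - 2*q + 8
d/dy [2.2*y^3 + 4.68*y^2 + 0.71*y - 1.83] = 6.6*y^2 + 9.36*y + 0.71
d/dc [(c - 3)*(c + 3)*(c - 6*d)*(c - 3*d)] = 4*c^3 - 27*c^2*d + 36*c*d^2 - 18*c + 81*d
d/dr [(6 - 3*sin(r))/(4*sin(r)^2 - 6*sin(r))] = 3*(cos(r) - 4/tan(r) + 3*cos(r)/sin(r)^2)/(2*sin(r) - 3)^2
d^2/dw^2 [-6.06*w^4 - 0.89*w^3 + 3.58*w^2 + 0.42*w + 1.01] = -72.72*w^2 - 5.34*w + 7.16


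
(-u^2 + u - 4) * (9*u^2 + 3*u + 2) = -9*u^4 + 6*u^3 - 35*u^2 - 10*u - 8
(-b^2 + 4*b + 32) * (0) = 0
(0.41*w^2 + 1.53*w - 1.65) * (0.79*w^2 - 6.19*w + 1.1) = 0.3239*w^4 - 1.3292*w^3 - 10.3232*w^2 + 11.8965*w - 1.815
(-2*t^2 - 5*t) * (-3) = 6*t^2 + 15*t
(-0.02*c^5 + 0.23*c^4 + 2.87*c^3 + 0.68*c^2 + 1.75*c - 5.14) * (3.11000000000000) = -0.0622*c^5 + 0.7153*c^4 + 8.9257*c^3 + 2.1148*c^2 + 5.4425*c - 15.9854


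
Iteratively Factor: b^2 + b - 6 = (b - 2)*(b + 3)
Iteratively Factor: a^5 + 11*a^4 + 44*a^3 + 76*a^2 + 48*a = (a + 4)*(a^4 + 7*a^3 + 16*a^2 + 12*a) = (a + 3)*(a + 4)*(a^3 + 4*a^2 + 4*a) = (a + 2)*(a + 3)*(a + 4)*(a^2 + 2*a) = (a + 2)^2*(a + 3)*(a + 4)*(a)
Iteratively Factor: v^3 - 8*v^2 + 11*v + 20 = (v + 1)*(v^2 - 9*v + 20) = (v - 5)*(v + 1)*(v - 4)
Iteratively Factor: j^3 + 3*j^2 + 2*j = (j + 1)*(j^2 + 2*j) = j*(j + 1)*(j + 2)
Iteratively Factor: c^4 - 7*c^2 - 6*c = (c + 1)*(c^3 - c^2 - 6*c) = (c + 1)*(c + 2)*(c^2 - 3*c) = c*(c + 1)*(c + 2)*(c - 3)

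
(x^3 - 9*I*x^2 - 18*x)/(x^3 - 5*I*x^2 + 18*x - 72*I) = x/(x + 4*I)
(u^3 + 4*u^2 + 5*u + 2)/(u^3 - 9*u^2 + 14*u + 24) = (u^2 + 3*u + 2)/(u^2 - 10*u + 24)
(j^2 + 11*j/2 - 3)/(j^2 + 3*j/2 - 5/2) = (2*j^2 + 11*j - 6)/(2*j^2 + 3*j - 5)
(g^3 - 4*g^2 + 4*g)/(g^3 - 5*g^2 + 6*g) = (g - 2)/(g - 3)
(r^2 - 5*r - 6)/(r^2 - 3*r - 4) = (r - 6)/(r - 4)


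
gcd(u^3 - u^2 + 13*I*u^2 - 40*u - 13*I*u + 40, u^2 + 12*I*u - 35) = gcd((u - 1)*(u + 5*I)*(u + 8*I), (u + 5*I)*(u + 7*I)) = u + 5*I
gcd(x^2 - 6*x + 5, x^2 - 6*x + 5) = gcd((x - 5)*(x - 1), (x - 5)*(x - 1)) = x^2 - 6*x + 5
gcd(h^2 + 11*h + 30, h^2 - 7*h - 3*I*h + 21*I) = 1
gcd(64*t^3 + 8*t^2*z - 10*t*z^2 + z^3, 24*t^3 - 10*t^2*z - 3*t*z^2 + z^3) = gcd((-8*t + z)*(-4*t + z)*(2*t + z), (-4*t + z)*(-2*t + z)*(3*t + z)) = -4*t + z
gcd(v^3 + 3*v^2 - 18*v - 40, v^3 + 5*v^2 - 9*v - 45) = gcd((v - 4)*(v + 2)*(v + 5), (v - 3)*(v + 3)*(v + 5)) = v + 5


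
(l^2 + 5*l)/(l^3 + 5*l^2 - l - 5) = l/(l^2 - 1)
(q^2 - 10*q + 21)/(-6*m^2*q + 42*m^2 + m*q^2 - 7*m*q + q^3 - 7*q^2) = (q - 3)/(-6*m^2 + m*q + q^2)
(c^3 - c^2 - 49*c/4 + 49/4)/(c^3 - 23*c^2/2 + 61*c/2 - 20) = (4*c^2 - 49)/(2*(2*c^2 - 21*c + 40))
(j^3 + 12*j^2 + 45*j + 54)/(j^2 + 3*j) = j + 9 + 18/j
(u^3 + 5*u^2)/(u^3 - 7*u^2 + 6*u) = u*(u + 5)/(u^2 - 7*u + 6)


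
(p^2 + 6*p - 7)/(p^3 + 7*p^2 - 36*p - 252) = (p - 1)/(p^2 - 36)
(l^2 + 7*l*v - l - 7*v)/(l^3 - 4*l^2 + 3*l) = (l + 7*v)/(l*(l - 3))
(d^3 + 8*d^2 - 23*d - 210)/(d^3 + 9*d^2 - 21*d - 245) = (d + 6)/(d + 7)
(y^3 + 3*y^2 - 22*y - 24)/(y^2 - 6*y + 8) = (y^2 + 7*y + 6)/(y - 2)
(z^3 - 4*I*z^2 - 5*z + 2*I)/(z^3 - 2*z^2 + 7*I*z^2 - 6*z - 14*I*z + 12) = (z^3 - 4*I*z^2 - 5*z + 2*I)/(z^3 + z^2*(-2 + 7*I) + z*(-6 - 14*I) + 12)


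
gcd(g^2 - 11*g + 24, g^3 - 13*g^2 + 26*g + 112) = g - 8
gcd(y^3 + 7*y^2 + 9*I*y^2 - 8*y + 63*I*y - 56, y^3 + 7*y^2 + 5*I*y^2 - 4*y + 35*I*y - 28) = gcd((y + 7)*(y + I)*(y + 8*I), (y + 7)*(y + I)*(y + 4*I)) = y^2 + y*(7 + I) + 7*I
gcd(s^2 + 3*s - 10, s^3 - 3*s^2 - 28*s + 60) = s^2 + 3*s - 10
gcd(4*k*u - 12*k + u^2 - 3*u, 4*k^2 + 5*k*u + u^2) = 4*k + u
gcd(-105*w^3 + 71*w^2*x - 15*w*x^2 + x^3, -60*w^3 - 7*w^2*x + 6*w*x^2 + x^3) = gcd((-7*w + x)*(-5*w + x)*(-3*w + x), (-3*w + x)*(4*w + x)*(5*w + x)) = -3*w + x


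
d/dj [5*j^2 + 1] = 10*j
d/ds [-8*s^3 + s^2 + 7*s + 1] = -24*s^2 + 2*s + 7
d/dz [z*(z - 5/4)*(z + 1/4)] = 3*z^2 - 2*z - 5/16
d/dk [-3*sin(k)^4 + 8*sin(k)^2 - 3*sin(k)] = (-12*sin(k)^3 + 16*sin(k) - 3)*cos(k)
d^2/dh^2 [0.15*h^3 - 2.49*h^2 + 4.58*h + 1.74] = 0.9*h - 4.98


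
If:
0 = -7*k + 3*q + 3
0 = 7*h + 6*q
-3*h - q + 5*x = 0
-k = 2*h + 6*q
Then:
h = 6/77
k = 30/77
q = -1/11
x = 1/35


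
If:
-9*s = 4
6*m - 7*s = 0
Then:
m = -14/27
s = -4/9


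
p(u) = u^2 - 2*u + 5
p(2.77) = 7.13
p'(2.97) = 3.94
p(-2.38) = 15.42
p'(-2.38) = -6.76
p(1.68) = 4.46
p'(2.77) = 3.54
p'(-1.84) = -5.68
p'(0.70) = -0.60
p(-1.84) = 12.07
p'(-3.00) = -8.00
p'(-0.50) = -3.00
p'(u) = 2*u - 2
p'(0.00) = -2.00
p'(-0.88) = -3.76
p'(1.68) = 1.36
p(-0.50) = 6.25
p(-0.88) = 7.53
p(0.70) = 4.09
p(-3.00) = 20.00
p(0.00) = 5.00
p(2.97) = 7.88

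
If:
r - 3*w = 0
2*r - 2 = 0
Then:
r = 1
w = 1/3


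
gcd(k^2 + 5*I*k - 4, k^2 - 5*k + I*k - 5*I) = k + I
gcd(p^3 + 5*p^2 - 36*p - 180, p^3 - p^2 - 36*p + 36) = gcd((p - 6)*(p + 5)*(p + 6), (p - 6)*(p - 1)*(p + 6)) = p^2 - 36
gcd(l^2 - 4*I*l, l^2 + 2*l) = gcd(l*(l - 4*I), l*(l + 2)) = l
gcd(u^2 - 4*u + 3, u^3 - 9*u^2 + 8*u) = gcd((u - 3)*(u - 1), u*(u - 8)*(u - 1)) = u - 1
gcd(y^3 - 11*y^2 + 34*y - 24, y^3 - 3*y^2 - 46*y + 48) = y - 1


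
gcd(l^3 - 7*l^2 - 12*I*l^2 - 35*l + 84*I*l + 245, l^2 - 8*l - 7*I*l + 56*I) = l - 7*I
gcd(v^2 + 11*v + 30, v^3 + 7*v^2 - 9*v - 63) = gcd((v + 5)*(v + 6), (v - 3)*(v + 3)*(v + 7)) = 1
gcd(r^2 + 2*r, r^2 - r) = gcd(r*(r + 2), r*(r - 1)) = r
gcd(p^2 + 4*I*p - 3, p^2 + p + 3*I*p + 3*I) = p + 3*I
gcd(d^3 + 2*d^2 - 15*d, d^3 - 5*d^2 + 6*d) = d^2 - 3*d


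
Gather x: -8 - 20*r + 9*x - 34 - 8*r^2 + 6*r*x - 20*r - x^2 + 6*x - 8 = -8*r^2 - 40*r - x^2 + x*(6*r + 15) - 50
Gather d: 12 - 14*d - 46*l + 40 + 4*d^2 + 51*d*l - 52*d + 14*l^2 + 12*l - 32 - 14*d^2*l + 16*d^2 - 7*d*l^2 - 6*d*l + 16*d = d^2*(20 - 14*l) + d*(-7*l^2 + 45*l - 50) + 14*l^2 - 34*l + 20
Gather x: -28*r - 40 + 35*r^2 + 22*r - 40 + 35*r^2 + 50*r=70*r^2 + 44*r - 80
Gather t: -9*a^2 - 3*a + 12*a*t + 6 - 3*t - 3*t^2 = -9*a^2 - 3*a - 3*t^2 + t*(12*a - 3) + 6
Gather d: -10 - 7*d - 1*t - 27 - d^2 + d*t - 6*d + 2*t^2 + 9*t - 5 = -d^2 + d*(t - 13) + 2*t^2 + 8*t - 42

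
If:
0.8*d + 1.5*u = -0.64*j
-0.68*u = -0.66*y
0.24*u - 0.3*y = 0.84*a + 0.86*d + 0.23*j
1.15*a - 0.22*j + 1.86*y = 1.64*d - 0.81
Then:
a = -0.403728502024225*y - 0.256914915719054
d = 1.38913683626056*y + 0.376958129613984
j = -4.01123722179629*y - 0.471197662017479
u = 0.970588235294118*y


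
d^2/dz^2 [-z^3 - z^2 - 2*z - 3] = -6*z - 2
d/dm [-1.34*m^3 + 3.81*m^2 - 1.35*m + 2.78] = -4.02*m^2 + 7.62*m - 1.35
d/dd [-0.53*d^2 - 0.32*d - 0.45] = -1.06*d - 0.32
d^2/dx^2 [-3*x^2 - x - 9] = -6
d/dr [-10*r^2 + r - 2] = 1 - 20*r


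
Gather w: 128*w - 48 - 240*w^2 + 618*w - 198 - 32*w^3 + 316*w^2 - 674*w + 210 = -32*w^3 + 76*w^2 + 72*w - 36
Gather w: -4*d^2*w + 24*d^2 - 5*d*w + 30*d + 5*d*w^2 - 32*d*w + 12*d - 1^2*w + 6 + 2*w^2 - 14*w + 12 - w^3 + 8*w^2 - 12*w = 24*d^2 + 42*d - w^3 + w^2*(5*d + 10) + w*(-4*d^2 - 37*d - 27) + 18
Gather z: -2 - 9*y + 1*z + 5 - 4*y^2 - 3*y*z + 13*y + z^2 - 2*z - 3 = -4*y^2 + 4*y + z^2 + z*(-3*y - 1)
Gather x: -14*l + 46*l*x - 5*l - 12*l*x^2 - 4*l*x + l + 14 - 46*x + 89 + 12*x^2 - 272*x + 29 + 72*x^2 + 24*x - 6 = -18*l + x^2*(84 - 12*l) + x*(42*l - 294) + 126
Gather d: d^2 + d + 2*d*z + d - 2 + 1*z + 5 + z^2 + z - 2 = d^2 + d*(2*z + 2) + z^2 + 2*z + 1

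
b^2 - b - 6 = (b - 3)*(b + 2)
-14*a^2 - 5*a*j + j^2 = (-7*a + j)*(2*a + j)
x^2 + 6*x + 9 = (x + 3)^2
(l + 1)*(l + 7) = l^2 + 8*l + 7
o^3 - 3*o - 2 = (o - 2)*(o + 1)^2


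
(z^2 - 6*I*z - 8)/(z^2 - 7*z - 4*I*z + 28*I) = (z - 2*I)/(z - 7)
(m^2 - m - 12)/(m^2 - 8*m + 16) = (m + 3)/(m - 4)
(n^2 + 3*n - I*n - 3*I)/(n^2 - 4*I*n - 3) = (n + 3)/(n - 3*I)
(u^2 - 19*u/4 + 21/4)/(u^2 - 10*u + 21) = (u - 7/4)/(u - 7)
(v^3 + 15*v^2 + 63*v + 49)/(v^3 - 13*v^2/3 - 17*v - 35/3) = 3*(v^2 + 14*v + 49)/(3*v^2 - 16*v - 35)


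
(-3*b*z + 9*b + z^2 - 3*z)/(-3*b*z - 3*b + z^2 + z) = (z - 3)/(z + 1)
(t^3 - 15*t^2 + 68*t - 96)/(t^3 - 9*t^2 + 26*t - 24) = (t - 8)/(t - 2)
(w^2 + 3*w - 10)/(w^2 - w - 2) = (w + 5)/(w + 1)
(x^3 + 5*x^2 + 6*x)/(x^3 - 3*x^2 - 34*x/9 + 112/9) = 9*x*(x + 3)/(9*x^2 - 45*x + 56)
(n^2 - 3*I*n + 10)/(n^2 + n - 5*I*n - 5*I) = (n + 2*I)/(n + 1)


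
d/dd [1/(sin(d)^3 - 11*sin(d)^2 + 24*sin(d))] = (-3*cos(d) + 22/tan(d) - 24*cos(d)/sin(d)^2)/((sin(d) - 8)^2*(sin(d) - 3)^2)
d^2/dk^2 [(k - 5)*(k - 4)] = 2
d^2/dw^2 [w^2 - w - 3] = 2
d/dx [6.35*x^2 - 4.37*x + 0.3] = 12.7*x - 4.37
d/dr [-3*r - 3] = -3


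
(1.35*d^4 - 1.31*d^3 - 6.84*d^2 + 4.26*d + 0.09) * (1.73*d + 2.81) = 2.3355*d^5 + 1.5272*d^4 - 15.5143*d^3 - 11.8506*d^2 + 12.1263*d + 0.2529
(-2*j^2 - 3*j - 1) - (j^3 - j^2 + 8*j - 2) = -j^3 - j^2 - 11*j + 1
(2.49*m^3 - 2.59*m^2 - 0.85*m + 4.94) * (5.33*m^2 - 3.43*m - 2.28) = 13.2717*m^5 - 22.3454*m^4 - 1.324*m^3 + 35.1509*m^2 - 15.0062*m - 11.2632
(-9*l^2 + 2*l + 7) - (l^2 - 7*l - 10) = -10*l^2 + 9*l + 17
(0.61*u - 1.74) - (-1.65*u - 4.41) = 2.26*u + 2.67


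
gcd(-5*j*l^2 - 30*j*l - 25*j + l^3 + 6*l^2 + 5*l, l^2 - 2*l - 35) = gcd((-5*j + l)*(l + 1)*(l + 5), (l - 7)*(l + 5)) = l + 5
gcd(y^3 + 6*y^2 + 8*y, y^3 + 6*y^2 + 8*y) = y^3 + 6*y^2 + 8*y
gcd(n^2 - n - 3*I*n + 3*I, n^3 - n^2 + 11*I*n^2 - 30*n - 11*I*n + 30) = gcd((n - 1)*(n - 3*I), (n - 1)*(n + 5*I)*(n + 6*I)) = n - 1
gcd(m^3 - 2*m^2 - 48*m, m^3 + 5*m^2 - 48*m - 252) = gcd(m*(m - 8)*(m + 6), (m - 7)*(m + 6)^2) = m + 6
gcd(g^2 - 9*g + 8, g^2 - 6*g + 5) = g - 1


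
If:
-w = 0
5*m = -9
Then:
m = -9/5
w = 0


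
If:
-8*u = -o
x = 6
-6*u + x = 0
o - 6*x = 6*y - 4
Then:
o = 8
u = 1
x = 6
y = -4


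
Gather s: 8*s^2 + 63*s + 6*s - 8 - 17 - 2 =8*s^2 + 69*s - 27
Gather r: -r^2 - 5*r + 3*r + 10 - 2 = -r^2 - 2*r + 8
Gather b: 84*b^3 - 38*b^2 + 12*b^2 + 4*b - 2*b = 84*b^3 - 26*b^2 + 2*b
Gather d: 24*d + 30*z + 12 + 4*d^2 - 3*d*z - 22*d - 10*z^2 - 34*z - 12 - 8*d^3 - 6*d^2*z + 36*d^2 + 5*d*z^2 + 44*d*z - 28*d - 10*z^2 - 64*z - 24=-8*d^3 + d^2*(40 - 6*z) + d*(5*z^2 + 41*z - 26) - 20*z^2 - 68*z - 24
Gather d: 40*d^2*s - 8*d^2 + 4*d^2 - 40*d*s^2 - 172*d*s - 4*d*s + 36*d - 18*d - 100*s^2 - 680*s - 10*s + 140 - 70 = d^2*(40*s - 4) + d*(-40*s^2 - 176*s + 18) - 100*s^2 - 690*s + 70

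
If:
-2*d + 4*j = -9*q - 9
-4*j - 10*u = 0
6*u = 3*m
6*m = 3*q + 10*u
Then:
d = 9/2 - 2*u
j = -5*u/2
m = 2*u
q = 2*u/3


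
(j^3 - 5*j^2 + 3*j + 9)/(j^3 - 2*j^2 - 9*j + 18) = (j^2 - 2*j - 3)/(j^2 + j - 6)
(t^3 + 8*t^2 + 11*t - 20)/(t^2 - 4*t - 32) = (t^2 + 4*t - 5)/(t - 8)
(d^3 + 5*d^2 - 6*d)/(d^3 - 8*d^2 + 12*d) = (d^2 + 5*d - 6)/(d^2 - 8*d + 12)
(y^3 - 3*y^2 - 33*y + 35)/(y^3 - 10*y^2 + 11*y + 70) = (y^2 + 4*y - 5)/(y^2 - 3*y - 10)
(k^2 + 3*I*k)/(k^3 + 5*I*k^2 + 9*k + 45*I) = k/(k^2 + 2*I*k + 15)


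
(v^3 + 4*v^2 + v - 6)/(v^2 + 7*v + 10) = (v^2 + 2*v - 3)/(v + 5)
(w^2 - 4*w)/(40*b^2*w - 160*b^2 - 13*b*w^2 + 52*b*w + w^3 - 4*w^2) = w/(40*b^2 - 13*b*w + w^2)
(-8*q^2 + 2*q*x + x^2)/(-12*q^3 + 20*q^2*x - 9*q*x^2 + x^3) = (4*q + x)/(6*q^2 - 7*q*x + x^2)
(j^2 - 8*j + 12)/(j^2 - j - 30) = (j - 2)/(j + 5)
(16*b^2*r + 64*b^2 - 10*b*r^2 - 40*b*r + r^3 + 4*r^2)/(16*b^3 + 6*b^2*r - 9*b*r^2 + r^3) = (r + 4)/(b + r)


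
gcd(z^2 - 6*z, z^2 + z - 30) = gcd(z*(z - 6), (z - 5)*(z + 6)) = 1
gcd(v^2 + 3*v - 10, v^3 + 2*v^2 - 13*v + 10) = v^2 + 3*v - 10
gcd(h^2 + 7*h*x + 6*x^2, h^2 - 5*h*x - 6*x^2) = h + x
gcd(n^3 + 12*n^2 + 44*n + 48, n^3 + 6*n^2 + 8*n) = n^2 + 6*n + 8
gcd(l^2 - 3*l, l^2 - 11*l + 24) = l - 3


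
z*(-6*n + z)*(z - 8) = -6*n*z^2 + 48*n*z + z^3 - 8*z^2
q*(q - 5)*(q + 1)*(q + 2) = q^4 - 2*q^3 - 13*q^2 - 10*q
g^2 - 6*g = g*(g - 6)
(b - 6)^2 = b^2 - 12*b + 36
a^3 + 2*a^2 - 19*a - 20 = (a - 4)*(a + 1)*(a + 5)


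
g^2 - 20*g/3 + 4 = (g - 6)*(g - 2/3)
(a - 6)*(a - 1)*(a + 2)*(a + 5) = a^4 - 33*a^2 - 28*a + 60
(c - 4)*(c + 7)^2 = c^3 + 10*c^2 - 7*c - 196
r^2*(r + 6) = r^3 + 6*r^2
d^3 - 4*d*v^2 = d*(d - 2*v)*(d + 2*v)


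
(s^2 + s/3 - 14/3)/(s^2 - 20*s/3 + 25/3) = (3*s^2 + s - 14)/(3*s^2 - 20*s + 25)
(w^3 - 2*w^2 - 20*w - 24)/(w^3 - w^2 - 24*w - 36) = (w + 2)/(w + 3)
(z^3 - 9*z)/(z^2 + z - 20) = z*(z^2 - 9)/(z^2 + z - 20)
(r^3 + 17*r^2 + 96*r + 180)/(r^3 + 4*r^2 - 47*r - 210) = (r + 6)/(r - 7)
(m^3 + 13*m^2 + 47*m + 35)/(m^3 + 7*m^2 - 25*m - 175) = (m + 1)/(m - 5)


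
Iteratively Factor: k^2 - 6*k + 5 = (k - 5)*(k - 1)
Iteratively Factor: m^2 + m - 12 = (m - 3)*(m + 4)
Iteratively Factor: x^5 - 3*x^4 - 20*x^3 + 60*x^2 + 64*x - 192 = (x - 4)*(x^4 + x^3 - 16*x^2 - 4*x + 48) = (x - 4)*(x + 2)*(x^3 - x^2 - 14*x + 24) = (x - 4)*(x + 2)*(x + 4)*(x^2 - 5*x + 6) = (x - 4)*(x - 3)*(x + 2)*(x + 4)*(x - 2)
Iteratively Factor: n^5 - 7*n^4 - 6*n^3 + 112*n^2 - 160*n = (n + 4)*(n^4 - 11*n^3 + 38*n^2 - 40*n) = (n - 5)*(n + 4)*(n^3 - 6*n^2 + 8*n) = (n - 5)*(n - 2)*(n + 4)*(n^2 - 4*n) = (n - 5)*(n - 4)*(n - 2)*(n + 4)*(n)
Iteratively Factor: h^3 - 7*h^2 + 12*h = (h)*(h^2 - 7*h + 12) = h*(h - 4)*(h - 3)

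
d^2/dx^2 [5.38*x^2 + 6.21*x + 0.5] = 10.7600000000000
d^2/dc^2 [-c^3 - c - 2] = -6*c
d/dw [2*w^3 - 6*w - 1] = 6*w^2 - 6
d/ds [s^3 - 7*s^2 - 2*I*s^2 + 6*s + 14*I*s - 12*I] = 3*s^2 - 14*s - 4*I*s + 6 + 14*I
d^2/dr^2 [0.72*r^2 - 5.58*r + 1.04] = 1.44000000000000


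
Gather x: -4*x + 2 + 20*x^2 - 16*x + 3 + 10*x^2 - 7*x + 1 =30*x^2 - 27*x + 6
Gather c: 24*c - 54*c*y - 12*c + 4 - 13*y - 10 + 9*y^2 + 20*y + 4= c*(12 - 54*y) + 9*y^2 + 7*y - 2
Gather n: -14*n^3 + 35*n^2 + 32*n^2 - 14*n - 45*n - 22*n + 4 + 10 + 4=-14*n^3 + 67*n^2 - 81*n + 18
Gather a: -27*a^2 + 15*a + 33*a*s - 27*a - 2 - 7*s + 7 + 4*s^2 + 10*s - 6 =-27*a^2 + a*(33*s - 12) + 4*s^2 + 3*s - 1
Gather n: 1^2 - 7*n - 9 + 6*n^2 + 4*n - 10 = 6*n^2 - 3*n - 18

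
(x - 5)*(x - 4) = x^2 - 9*x + 20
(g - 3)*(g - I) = g^2 - 3*g - I*g + 3*I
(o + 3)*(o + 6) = o^2 + 9*o + 18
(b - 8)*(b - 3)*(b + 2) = b^3 - 9*b^2 + 2*b + 48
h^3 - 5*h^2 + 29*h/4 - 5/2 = (h - 5/2)*(h - 2)*(h - 1/2)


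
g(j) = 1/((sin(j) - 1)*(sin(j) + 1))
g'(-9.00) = -1.09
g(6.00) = -1.08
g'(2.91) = 0.50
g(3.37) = -1.05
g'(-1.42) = 583.23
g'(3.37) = -0.49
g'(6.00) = 0.63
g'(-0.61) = 2.08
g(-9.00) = -1.20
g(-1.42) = -44.31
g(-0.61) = -1.49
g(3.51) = -1.15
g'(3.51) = -0.89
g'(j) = -cos(j)/((sin(j) - 1)*(sin(j) + 1)^2) - cos(j)/((sin(j) - 1)^2*(sin(j) + 1)) = -2*sin(j)/cos(j)^3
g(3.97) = -2.19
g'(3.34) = -0.42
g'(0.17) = -0.35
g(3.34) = -1.04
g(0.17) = -1.03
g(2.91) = -1.06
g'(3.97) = -4.77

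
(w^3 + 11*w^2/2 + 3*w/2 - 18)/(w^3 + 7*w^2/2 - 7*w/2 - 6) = (w + 3)/(w + 1)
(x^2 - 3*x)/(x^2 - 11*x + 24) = x/(x - 8)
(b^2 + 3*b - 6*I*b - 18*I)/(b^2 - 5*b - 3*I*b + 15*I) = (b^2 + b*(3 - 6*I) - 18*I)/(b^2 + b*(-5 - 3*I) + 15*I)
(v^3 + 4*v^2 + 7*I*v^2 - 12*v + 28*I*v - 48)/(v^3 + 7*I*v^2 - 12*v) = (v + 4)/v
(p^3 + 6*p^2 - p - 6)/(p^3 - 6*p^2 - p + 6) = (p + 6)/(p - 6)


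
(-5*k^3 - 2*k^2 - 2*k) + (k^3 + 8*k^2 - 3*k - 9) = -4*k^3 + 6*k^2 - 5*k - 9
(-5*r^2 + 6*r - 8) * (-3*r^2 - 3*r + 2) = 15*r^4 - 3*r^3 - 4*r^2 + 36*r - 16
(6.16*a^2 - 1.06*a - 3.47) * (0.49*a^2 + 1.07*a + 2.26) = 3.0184*a^4 + 6.0718*a^3 + 11.0871*a^2 - 6.1085*a - 7.8422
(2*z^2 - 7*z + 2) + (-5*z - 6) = 2*z^2 - 12*z - 4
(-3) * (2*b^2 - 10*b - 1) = -6*b^2 + 30*b + 3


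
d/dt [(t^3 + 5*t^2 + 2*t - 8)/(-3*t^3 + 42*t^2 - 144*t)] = (19*t^4 - 92*t^3 - 292*t^2 + 224*t - 384)/(3*t^2*(t^4 - 28*t^3 + 292*t^2 - 1344*t + 2304))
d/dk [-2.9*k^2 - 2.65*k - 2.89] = -5.8*k - 2.65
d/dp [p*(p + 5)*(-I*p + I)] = I*(-3*p^2 - 8*p + 5)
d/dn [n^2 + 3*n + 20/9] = 2*n + 3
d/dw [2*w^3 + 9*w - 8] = 6*w^2 + 9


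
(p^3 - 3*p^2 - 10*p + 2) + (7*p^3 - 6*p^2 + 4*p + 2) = 8*p^3 - 9*p^2 - 6*p + 4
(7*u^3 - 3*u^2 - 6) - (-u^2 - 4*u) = 7*u^3 - 2*u^2 + 4*u - 6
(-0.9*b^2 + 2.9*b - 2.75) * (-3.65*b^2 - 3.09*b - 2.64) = 3.285*b^4 - 7.804*b^3 + 3.4525*b^2 + 0.841499999999999*b + 7.26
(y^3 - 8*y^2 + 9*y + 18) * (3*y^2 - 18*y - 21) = 3*y^5 - 42*y^4 + 150*y^3 + 60*y^2 - 513*y - 378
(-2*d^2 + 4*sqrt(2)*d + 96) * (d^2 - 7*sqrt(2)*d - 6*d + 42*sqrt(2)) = -2*d^4 + 12*d^3 + 18*sqrt(2)*d^3 - 108*sqrt(2)*d^2 + 40*d^2 - 672*sqrt(2)*d - 240*d + 4032*sqrt(2)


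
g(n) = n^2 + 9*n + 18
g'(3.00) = 15.00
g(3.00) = 54.00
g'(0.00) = 9.00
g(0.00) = 18.00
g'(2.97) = 14.94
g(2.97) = 53.55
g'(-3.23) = 2.54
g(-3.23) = -0.64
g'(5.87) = 20.74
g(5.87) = 105.29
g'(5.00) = 19.00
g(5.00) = 88.00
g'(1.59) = 12.18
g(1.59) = 34.84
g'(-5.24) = -1.48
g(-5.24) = -1.70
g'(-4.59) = -0.18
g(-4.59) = -2.24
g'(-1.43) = 6.14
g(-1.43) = 7.17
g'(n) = 2*n + 9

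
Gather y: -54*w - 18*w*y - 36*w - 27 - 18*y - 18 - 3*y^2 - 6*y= -90*w - 3*y^2 + y*(-18*w - 24) - 45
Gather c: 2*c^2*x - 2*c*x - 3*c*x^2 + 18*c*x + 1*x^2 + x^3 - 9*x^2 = 2*c^2*x + c*(-3*x^2 + 16*x) + x^3 - 8*x^2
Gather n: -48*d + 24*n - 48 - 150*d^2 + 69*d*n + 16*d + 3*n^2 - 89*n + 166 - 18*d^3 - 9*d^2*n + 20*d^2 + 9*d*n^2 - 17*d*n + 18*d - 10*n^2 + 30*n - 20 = -18*d^3 - 130*d^2 - 14*d + n^2*(9*d - 7) + n*(-9*d^2 + 52*d - 35) + 98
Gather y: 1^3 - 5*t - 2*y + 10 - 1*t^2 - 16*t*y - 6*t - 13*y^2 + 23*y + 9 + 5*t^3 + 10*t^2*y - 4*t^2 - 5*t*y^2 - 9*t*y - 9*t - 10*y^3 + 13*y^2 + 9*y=5*t^3 - 5*t^2 - 5*t*y^2 - 20*t - 10*y^3 + y*(10*t^2 - 25*t + 30) + 20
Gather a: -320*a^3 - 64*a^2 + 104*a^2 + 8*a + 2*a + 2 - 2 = -320*a^3 + 40*a^2 + 10*a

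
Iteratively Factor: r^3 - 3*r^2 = (r)*(r^2 - 3*r) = r*(r - 3)*(r)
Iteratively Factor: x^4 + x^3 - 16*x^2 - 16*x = (x + 4)*(x^3 - 3*x^2 - 4*x) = (x + 1)*(x + 4)*(x^2 - 4*x) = x*(x + 1)*(x + 4)*(x - 4)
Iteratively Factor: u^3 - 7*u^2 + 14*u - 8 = (u - 2)*(u^2 - 5*u + 4) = (u - 4)*(u - 2)*(u - 1)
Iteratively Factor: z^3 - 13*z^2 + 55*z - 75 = (z - 5)*(z^2 - 8*z + 15) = (z - 5)*(z - 3)*(z - 5)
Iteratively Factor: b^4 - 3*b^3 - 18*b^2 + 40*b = (b - 2)*(b^3 - b^2 - 20*b) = (b - 2)*(b + 4)*(b^2 - 5*b) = b*(b - 2)*(b + 4)*(b - 5)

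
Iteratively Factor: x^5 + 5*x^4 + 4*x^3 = (x + 1)*(x^4 + 4*x^3) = x*(x + 1)*(x^3 + 4*x^2) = x^2*(x + 1)*(x^2 + 4*x) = x^2*(x + 1)*(x + 4)*(x)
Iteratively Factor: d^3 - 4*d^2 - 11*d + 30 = (d + 3)*(d^2 - 7*d + 10) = (d - 5)*(d + 3)*(d - 2)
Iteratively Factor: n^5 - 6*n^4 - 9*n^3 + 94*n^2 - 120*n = (n)*(n^4 - 6*n^3 - 9*n^2 + 94*n - 120) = n*(n - 5)*(n^3 - n^2 - 14*n + 24) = n*(n - 5)*(n + 4)*(n^2 - 5*n + 6) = n*(n - 5)*(n - 3)*(n + 4)*(n - 2)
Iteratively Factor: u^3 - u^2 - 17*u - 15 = (u - 5)*(u^2 + 4*u + 3) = (u - 5)*(u + 3)*(u + 1)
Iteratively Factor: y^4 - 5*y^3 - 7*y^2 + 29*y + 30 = (y - 5)*(y^3 - 7*y - 6) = (y - 5)*(y - 3)*(y^2 + 3*y + 2) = (y - 5)*(y - 3)*(y + 2)*(y + 1)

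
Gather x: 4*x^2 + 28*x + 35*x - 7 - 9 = 4*x^2 + 63*x - 16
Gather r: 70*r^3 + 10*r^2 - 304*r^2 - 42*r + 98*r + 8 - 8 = 70*r^3 - 294*r^2 + 56*r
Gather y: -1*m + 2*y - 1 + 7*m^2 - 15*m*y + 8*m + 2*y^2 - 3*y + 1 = 7*m^2 + 7*m + 2*y^2 + y*(-15*m - 1)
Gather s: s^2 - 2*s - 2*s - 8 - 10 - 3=s^2 - 4*s - 21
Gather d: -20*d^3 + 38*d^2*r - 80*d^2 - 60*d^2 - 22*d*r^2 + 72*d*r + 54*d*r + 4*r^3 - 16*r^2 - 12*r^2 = -20*d^3 + d^2*(38*r - 140) + d*(-22*r^2 + 126*r) + 4*r^3 - 28*r^2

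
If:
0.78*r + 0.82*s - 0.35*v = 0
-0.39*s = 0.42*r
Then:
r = -3.3955223880597*v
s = 3.65671641791045*v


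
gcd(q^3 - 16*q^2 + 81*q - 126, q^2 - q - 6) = q - 3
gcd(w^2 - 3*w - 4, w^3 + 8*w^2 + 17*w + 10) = w + 1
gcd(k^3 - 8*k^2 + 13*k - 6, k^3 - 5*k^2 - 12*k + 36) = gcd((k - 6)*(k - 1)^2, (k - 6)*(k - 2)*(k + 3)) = k - 6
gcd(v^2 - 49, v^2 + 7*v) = v + 7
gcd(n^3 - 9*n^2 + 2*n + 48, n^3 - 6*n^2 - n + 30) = n^2 - n - 6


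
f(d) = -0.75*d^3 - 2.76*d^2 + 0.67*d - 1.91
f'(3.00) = -36.14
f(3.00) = -44.99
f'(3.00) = -36.14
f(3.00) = -44.99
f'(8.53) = -210.13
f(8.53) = -662.50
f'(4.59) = -72.07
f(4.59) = -129.51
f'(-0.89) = 3.80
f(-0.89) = -4.16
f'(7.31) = -159.91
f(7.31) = -437.46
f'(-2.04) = 2.57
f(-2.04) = -8.40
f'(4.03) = -58.12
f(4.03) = -93.12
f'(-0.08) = 1.10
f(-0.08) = -1.98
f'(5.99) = -113.13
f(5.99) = -258.12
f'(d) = -2.25*d^2 - 5.52*d + 0.67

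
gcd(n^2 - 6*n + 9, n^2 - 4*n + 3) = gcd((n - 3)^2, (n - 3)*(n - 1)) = n - 3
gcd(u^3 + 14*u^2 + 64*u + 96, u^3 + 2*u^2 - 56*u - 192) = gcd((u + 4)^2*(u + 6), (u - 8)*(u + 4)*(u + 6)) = u^2 + 10*u + 24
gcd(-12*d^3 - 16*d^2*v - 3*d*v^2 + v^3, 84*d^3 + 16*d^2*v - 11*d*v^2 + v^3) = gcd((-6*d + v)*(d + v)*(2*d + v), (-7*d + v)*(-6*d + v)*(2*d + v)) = -12*d^2 - 4*d*v + v^2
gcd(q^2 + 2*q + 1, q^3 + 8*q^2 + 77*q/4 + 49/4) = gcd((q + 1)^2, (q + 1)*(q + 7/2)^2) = q + 1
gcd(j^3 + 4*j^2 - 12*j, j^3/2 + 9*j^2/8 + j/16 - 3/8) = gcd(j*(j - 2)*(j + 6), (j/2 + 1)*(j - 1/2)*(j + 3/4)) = 1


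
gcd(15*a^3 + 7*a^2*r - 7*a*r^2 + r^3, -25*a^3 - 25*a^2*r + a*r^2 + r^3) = -5*a^2 - 4*a*r + r^2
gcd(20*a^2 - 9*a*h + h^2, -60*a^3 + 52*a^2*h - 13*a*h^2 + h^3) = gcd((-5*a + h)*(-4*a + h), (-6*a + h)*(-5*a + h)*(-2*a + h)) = 5*a - h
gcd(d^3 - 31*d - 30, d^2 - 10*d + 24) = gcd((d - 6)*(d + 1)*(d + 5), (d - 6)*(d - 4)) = d - 6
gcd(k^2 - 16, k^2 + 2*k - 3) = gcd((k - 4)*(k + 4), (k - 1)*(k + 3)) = 1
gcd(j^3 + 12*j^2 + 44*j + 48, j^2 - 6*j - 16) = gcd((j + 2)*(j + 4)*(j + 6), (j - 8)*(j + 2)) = j + 2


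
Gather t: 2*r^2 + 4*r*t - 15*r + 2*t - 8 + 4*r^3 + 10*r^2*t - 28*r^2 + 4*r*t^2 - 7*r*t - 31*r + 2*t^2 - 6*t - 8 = 4*r^3 - 26*r^2 - 46*r + t^2*(4*r + 2) + t*(10*r^2 - 3*r - 4) - 16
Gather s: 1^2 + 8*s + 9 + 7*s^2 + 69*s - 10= 7*s^2 + 77*s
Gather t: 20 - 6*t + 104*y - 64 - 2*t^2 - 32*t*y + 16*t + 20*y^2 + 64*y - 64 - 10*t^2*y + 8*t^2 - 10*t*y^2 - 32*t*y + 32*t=t^2*(6 - 10*y) + t*(-10*y^2 - 64*y + 42) + 20*y^2 + 168*y - 108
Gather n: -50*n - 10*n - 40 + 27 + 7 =-60*n - 6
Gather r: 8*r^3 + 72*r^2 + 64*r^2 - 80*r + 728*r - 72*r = 8*r^3 + 136*r^2 + 576*r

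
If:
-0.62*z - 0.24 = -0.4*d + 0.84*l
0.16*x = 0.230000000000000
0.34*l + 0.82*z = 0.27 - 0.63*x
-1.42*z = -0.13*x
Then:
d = -3.79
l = -2.19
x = 1.44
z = 0.13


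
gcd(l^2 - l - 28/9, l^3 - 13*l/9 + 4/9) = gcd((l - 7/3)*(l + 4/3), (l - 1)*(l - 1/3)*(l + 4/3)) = l + 4/3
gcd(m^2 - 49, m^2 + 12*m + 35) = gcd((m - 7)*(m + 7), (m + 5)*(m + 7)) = m + 7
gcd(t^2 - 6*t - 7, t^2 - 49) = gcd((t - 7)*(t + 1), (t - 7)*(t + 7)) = t - 7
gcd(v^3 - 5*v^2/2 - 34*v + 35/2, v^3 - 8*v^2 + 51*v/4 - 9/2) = v - 1/2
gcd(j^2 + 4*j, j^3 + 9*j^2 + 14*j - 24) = j + 4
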